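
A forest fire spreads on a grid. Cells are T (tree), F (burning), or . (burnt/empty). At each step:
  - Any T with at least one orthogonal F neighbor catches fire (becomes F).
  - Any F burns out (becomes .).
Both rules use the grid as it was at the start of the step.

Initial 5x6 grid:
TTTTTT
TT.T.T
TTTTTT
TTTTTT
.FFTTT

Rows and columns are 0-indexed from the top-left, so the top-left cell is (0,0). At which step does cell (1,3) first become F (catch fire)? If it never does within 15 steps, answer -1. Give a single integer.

Step 1: cell (1,3)='T' (+3 fires, +2 burnt)
Step 2: cell (1,3)='T' (+5 fires, +3 burnt)
Step 3: cell (1,3)='T' (+5 fires, +5 burnt)
Step 4: cell (1,3)='F' (+5 fires, +5 burnt)
  -> target ignites at step 4
Step 5: cell (1,3)='.' (+4 fires, +5 burnt)
Step 6: cell (1,3)='.' (+2 fires, +4 burnt)
Step 7: cell (1,3)='.' (+1 fires, +2 burnt)
Step 8: cell (1,3)='.' (+0 fires, +1 burnt)
  fire out at step 8

4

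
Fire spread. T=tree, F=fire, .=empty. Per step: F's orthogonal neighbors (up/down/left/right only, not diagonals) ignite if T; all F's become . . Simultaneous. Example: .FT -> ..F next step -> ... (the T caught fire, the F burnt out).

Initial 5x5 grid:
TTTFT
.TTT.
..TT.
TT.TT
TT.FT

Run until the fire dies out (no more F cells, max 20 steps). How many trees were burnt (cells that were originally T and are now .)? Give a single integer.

Step 1: +5 fires, +2 burnt (F count now 5)
Step 2: +4 fires, +5 burnt (F count now 4)
Step 3: +3 fires, +4 burnt (F count now 3)
Step 4: +0 fires, +3 burnt (F count now 0)
Fire out after step 4
Initially T: 16, now '.': 21
Total burnt (originally-T cells now '.'): 12

Answer: 12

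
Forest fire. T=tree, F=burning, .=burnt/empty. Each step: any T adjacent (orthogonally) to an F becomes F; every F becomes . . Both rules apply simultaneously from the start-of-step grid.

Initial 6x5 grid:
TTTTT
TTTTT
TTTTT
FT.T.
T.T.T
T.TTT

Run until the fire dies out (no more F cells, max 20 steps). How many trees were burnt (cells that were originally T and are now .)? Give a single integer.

Answer: 19

Derivation:
Step 1: +3 fires, +1 burnt (F count now 3)
Step 2: +3 fires, +3 burnt (F count now 3)
Step 3: +3 fires, +3 burnt (F count now 3)
Step 4: +3 fires, +3 burnt (F count now 3)
Step 5: +4 fires, +3 burnt (F count now 4)
Step 6: +2 fires, +4 burnt (F count now 2)
Step 7: +1 fires, +2 burnt (F count now 1)
Step 8: +0 fires, +1 burnt (F count now 0)
Fire out after step 8
Initially T: 24, now '.': 25
Total burnt (originally-T cells now '.'): 19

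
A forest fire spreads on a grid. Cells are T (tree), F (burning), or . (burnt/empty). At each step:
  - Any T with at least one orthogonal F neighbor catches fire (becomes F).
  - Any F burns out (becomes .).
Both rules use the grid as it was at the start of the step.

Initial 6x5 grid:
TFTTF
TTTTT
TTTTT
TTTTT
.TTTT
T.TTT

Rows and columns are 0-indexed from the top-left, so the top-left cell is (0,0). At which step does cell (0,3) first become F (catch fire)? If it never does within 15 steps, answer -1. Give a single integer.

Step 1: cell (0,3)='F' (+5 fires, +2 burnt)
  -> target ignites at step 1
Step 2: cell (0,3)='.' (+5 fires, +5 burnt)
Step 3: cell (0,3)='.' (+5 fires, +5 burnt)
Step 4: cell (0,3)='.' (+5 fires, +5 burnt)
Step 5: cell (0,3)='.' (+3 fires, +5 burnt)
Step 6: cell (0,3)='.' (+2 fires, +3 burnt)
Step 7: cell (0,3)='.' (+0 fires, +2 burnt)
  fire out at step 7

1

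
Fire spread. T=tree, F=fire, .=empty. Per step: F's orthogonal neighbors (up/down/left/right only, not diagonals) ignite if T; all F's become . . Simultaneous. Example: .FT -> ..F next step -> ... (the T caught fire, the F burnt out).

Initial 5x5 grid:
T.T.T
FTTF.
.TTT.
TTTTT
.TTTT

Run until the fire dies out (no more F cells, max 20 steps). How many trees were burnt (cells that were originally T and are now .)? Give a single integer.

Step 1: +4 fires, +2 burnt (F count now 4)
Step 2: +4 fires, +4 burnt (F count now 4)
Step 3: +4 fires, +4 burnt (F count now 4)
Step 4: +4 fires, +4 burnt (F count now 4)
Step 5: +0 fires, +4 burnt (F count now 0)
Fire out after step 5
Initially T: 17, now '.': 24
Total burnt (originally-T cells now '.'): 16

Answer: 16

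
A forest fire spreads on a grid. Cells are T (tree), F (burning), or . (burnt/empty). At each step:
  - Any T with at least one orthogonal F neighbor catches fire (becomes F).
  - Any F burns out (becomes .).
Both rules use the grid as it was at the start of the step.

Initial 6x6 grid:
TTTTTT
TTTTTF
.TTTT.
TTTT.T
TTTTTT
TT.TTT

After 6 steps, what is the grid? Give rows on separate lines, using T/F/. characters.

Step 1: 2 trees catch fire, 1 burn out
  TTTTTF
  TTTTF.
  .TTTT.
  TTTT.T
  TTTTTT
  TT.TTT
Step 2: 3 trees catch fire, 2 burn out
  TTTTF.
  TTTF..
  .TTTF.
  TTTT.T
  TTTTTT
  TT.TTT
Step 3: 3 trees catch fire, 3 burn out
  TTTF..
  TTF...
  .TTF..
  TTTT.T
  TTTTTT
  TT.TTT
Step 4: 4 trees catch fire, 3 burn out
  TTF...
  TF....
  .TF...
  TTTF.T
  TTTTTT
  TT.TTT
Step 5: 5 trees catch fire, 4 burn out
  TF....
  F.....
  .F....
  TTF..T
  TTTFTT
  TT.TTT
Step 6: 5 trees catch fire, 5 burn out
  F.....
  ......
  ......
  TF...T
  TTF.FT
  TT.FTT

F.....
......
......
TF...T
TTF.FT
TT.FTT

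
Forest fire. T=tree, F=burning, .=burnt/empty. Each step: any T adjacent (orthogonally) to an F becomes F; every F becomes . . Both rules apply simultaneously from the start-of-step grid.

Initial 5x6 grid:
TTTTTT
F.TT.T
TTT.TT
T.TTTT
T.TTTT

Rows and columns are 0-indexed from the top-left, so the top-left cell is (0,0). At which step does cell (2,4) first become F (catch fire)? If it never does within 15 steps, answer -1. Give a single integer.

Step 1: cell (2,4)='T' (+2 fires, +1 burnt)
Step 2: cell (2,4)='T' (+3 fires, +2 burnt)
Step 3: cell (2,4)='T' (+3 fires, +3 burnt)
Step 4: cell (2,4)='T' (+3 fires, +3 burnt)
Step 5: cell (2,4)='T' (+4 fires, +3 burnt)
Step 6: cell (2,4)='T' (+3 fires, +4 burnt)
Step 7: cell (2,4)='F' (+4 fires, +3 burnt)
  -> target ignites at step 7
Step 8: cell (2,4)='.' (+2 fires, +4 burnt)
Step 9: cell (2,4)='.' (+0 fires, +2 burnt)
  fire out at step 9

7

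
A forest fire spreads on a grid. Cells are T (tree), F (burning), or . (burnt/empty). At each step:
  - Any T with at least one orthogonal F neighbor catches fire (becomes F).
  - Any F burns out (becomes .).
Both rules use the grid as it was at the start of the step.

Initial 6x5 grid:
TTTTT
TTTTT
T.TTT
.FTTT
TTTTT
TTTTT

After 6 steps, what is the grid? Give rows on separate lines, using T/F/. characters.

Step 1: 2 trees catch fire, 1 burn out
  TTTTT
  TTTTT
  T.TTT
  ..FTT
  TFTTT
  TTTTT
Step 2: 5 trees catch fire, 2 burn out
  TTTTT
  TTTTT
  T.FTT
  ...FT
  F.FTT
  TFTTT
Step 3: 6 trees catch fire, 5 burn out
  TTTTT
  TTFTT
  T..FT
  ....F
  ...FT
  F.FTT
Step 4: 6 trees catch fire, 6 burn out
  TTFTT
  TF.FT
  T...F
  .....
  ....F
  ...FT
Step 5: 5 trees catch fire, 6 burn out
  TF.FT
  F...F
  T....
  .....
  .....
  ....F
Step 6: 3 trees catch fire, 5 burn out
  F...F
  .....
  F....
  .....
  .....
  .....

F...F
.....
F....
.....
.....
.....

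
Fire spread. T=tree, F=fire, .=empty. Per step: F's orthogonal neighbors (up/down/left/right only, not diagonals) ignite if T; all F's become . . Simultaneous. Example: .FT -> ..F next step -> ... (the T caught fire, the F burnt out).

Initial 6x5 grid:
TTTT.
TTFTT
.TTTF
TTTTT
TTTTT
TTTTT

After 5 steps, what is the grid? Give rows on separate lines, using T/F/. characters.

Step 1: 7 trees catch fire, 2 burn out
  TTFT.
  TF.FF
  .TFF.
  TTTTF
  TTTTT
  TTTTT
Step 2: 7 trees catch fire, 7 burn out
  TF.F.
  F....
  .F...
  TTFF.
  TTTTF
  TTTTT
Step 3: 5 trees catch fire, 7 burn out
  F....
  .....
  .....
  TF...
  TTFF.
  TTTTF
Step 4: 4 trees catch fire, 5 burn out
  .....
  .....
  .....
  F....
  TF...
  TTFF.
Step 5: 2 trees catch fire, 4 burn out
  .....
  .....
  .....
  .....
  F....
  TF...

.....
.....
.....
.....
F....
TF...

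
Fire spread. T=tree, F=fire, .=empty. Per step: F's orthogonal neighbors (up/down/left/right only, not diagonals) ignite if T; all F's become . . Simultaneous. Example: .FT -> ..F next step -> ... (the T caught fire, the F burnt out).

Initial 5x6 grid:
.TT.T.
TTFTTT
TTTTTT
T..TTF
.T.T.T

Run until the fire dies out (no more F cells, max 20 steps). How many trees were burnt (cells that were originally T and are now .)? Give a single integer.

Step 1: +7 fires, +2 burnt (F count now 7)
Step 2: +8 fires, +7 burnt (F count now 8)
Step 3: +3 fires, +8 burnt (F count now 3)
Step 4: +1 fires, +3 burnt (F count now 1)
Step 5: +0 fires, +1 burnt (F count now 0)
Fire out after step 5
Initially T: 20, now '.': 29
Total burnt (originally-T cells now '.'): 19

Answer: 19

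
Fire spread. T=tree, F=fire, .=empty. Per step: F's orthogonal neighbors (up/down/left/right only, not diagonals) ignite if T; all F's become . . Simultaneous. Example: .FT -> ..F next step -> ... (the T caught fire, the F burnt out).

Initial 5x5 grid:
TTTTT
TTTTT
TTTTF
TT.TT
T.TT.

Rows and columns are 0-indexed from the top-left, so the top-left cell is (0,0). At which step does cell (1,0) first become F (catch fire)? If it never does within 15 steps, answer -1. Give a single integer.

Step 1: cell (1,0)='T' (+3 fires, +1 burnt)
Step 2: cell (1,0)='T' (+4 fires, +3 burnt)
Step 3: cell (1,0)='T' (+4 fires, +4 burnt)
Step 4: cell (1,0)='T' (+5 fires, +4 burnt)
Step 5: cell (1,0)='F' (+3 fires, +5 burnt)
  -> target ignites at step 5
Step 6: cell (1,0)='.' (+2 fires, +3 burnt)
Step 7: cell (1,0)='.' (+0 fires, +2 burnt)
  fire out at step 7

5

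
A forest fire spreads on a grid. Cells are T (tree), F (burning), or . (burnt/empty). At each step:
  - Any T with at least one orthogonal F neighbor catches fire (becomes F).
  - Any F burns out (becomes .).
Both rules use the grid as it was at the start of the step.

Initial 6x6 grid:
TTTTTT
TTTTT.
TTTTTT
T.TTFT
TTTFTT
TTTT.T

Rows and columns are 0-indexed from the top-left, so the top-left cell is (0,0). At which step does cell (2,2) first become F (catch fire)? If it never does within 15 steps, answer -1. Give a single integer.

Step 1: cell (2,2)='T' (+6 fires, +2 burnt)
Step 2: cell (2,2)='T' (+7 fires, +6 burnt)
Step 3: cell (2,2)='F' (+6 fires, +7 burnt)
  -> target ignites at step 3
Step 4: cell (2,2)='.' (+6 fires, +6 burnt)
Step 5: cell (2,2)='.' (+3 fires, +6 burnt)
Step 6: cell (2,2)='.' (+2 fires, +3 burnt)
Step 7: cell (2,2)='.' (+1 fires, +2 burnt)
Step 8: cell (2,2)='.' (+0 fires, +1 burnt)
  fire out at step 8

3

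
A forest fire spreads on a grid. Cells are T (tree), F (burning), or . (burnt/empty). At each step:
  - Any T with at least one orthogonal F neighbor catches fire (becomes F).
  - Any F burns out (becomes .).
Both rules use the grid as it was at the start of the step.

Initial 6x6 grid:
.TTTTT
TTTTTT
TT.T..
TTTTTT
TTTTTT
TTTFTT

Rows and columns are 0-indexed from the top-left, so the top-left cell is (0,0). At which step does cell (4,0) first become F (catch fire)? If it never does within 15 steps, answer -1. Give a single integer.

Step 1: cell (4,0)='T' (+3 fires, +1 burnt)
Step 2: cell (4,0)='T' (+5 fires, +3 burnt)
Step 3: cell (4,0)='T' (+6 fires, +5 burnt)
Step 4: cell (4,0)='F' (+4 fires, +6 burnt)
  -> target ignites at step 4
Step 5: cell (4,0)='.' (+5 fires, +4 burnt)
Step 6: cell (4,0)='.' (+5 fires, +5 burnt)
Step 7: cell (4,0)='.' (+3 fires, +5 burnt)
Step 8: cell (4,0)='.' (+0 fires, +3 burnt)
  fire out at step 8

4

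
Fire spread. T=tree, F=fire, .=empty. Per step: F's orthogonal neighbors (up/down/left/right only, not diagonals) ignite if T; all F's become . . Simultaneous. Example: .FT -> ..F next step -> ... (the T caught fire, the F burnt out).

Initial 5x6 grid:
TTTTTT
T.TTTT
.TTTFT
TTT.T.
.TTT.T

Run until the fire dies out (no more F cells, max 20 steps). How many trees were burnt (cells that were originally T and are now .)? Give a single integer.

Step 1: +4 fires, +1 burnt (F count now 4)
Step 2: +4 fires, +4 burnt (F count now 4)
Step 3: +5 fires, +4 burnt (F count now 5)
Step 4: +3 fires, +5 burnt (F count now 3)
Step 5: +4 fires, +3 burnt (F count now 4)
Step 6: +1 fires, +4 burnt (F count now 1)
Step 7: +1 fires, +1 burnt (F count now 1)
Step 8: +0 fires, +1 burnt (F count now 0)
Fire out after step 8
Initially T: 23, now '.': 29
Total burnt (originally-T cells now '.'): 22

Answer: 22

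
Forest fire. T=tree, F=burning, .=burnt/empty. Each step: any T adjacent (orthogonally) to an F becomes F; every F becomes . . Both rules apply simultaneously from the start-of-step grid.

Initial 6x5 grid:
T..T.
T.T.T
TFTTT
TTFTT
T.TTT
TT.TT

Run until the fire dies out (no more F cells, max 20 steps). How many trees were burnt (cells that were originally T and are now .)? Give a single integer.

Step 1: +5 fires, +2 burnt (F count now 5)
Step 2: +6 fires, +5 burnt (F count now 6)
Step 3: +5 fires, +6 burnt (F count now 5)
Step 4: +3 fires, +5 burnt (F count now 3)
Step 5: +1 fires, +3 burnt (F count now 1)
Step 6: +0 fires, +1 burnt (F count now 0)
Fire out after step 6
Initially T: 21, now '.': 29
Total burnt (originally-T cells now '.'): 20

Answer: 20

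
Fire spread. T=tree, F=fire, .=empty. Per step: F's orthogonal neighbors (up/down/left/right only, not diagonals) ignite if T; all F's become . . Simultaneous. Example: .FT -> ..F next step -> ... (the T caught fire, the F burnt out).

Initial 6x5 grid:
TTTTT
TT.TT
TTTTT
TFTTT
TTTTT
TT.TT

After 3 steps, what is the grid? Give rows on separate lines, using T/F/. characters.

Step 1: 4 trees catch fire, 1 burn out
  TTTTT
  TT.TT
  TFTTT
  F.FTT
  TFTTT
  TT.TT
Step 2: 7 trees catch fire, 4 burn out
  TTTTT
  TF.TT
  F.FTT
  ...FT
  F.FTT
  TF.TT
Step 3: 6 trees catch fire, 7 burn out
  TFTTT
  F..TT
  ...FT
  ....F
  ...FT
  F..TT

TFTTT
F..TT
...FT
....F
...FT
F..TT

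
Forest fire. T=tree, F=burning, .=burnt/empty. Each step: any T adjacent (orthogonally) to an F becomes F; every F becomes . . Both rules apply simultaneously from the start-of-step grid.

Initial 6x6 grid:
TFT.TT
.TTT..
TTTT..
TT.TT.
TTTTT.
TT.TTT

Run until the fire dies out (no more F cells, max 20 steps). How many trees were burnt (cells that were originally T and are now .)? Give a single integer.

Step 1: +3 fires, +1 burnt (F count now 3)
Step 2: +2 fires, +3 burnt (F count now 2)
Step 3: +4 fires, +2 burnt (F count now 4)
Step 4: +3 fires, +4 burnt (F count now 3)
Step 5: +4 fires, +3 burnt (F count now 4)
Step 6: +3 fires, +4 burnt (F count now 3)
Step 7: +2 fires, +3 burnt (F count now 2)
Step 8: +1 fires, +2 burnt (F count now 1)
Step 9: +1 fires, +1 burnt (F count now 1)
Step 10: +0 fires, +1 burnt (F count now 0)
Fire out after step 10
Initially T: 25, now '.': 34
Total burnt (originally-T cells now '.'): 23

Answer: 23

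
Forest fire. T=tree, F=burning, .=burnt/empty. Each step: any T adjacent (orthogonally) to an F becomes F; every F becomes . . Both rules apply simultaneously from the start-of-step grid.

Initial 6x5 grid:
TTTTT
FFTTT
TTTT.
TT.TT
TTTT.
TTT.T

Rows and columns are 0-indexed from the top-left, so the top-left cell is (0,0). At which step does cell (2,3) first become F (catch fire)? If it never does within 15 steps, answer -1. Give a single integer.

Step 1: cell (2,3)='T' (+5 fires, +2 burnt)
Step 2: cell (2,3)='T' (+5 fires, +5 burnt)
Step 3: cell (2,3)='F' (+5 fires, +5 burnt)
  -> target ignites at step 3
Step 4: cell (2,3)='.' (+5 fires, +5 burnt)
Step 5: cell (2,3)='.' (+3 fires, +5 burnt)
Step 6: cell (2,3)='.' (+0 fires, +3 burnt)
  fire out at step 6

3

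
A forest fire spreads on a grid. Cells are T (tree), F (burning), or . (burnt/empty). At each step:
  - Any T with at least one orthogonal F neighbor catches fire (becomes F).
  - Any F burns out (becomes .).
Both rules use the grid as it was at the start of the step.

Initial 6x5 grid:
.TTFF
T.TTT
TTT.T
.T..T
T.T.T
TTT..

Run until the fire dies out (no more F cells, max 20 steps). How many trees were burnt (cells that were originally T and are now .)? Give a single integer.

Step 1: +3 fires, +2 burnt (F count now 3)
Step 2: +3 fires, +3 burnt (F count now 3)
Step 3: +2 fires, +3 burnt (F count now 2)
Step 4: +2 fires, +2 burnt (F count now 2)
Step 5: +2 fires, +2 burnt (F count now 2)
Step 6: +1 fires, +2 burnt (F count now 1)
Step 7: +0 fires, +1 burnt (F count now 0)
Fire out after step 7
Initially T: 18, now '.': 25
Total burnt (originally-T cells now '.'): 13

Answer: 13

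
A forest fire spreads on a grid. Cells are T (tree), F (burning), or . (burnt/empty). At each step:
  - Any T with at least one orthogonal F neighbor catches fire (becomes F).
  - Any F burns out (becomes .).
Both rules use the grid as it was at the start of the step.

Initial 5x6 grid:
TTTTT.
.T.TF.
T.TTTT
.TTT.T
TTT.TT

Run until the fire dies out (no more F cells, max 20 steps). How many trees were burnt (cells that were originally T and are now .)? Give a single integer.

Answer: 20

Derivation:
Step 1: +3 fires, +1 burnt (F count now 3)
Step 2: +3 fires, +3 burnt (F count now 3)
Step 3: +4 fires, +3 burnt (F count now 4)
Step 4: +3 fires, +4 burnt (F count now 3)
Step 5: +5 fires, +3 burnt (F count now 5)
Step 6: +1 fires, +5 burnt (F count now 1)
Step 7: +1 fires, +1 burnt (F count now 1)
Step 8: +0 fires, +1 burnt (F count now 0)
Fire out after step 8
Initially T: 21, now '.': 29
Total burnt (originally-T cells now '.'): 20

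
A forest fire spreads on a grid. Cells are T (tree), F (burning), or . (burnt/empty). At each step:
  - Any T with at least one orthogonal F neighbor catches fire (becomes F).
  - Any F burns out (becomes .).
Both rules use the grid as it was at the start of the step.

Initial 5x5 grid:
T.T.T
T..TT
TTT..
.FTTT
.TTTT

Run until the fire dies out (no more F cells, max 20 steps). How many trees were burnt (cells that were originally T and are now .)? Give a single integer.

Answer: 12

Derivation:
Step 1: +3 fires, +1 burnt (F count now 3)
Step 2: +4 fires, +3 burnt (F count now 4)
Step 3: +3 fires, +4 burnt (F count now 3)
Step 4: +2 fires, +3 burnt (F count now 2)
Step 5: +0 fires, +2 burnt (F count now 0)
Fire out after step 5
Initially T: 16, now '.': 21
Total burnt (originally-T cells now '.'): 12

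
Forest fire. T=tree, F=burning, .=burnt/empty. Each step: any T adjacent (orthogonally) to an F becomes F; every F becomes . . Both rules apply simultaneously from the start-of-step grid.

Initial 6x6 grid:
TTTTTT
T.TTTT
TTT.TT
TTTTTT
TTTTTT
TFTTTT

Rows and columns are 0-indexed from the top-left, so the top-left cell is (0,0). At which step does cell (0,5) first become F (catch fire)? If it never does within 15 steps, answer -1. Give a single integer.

Step 1: cell (0,5)='T' (+3 fires, +1 burnt)
Step 2: cell (0,5)='T' (+4 fires, +3 burnt)
Step 3: cell (0,5)='T' (+5 fires, +4 burnt)
Step 4: cell (0,5)='T' (+5 fires, +5 burnt)
Step 5: cell (0,5)='T' (+4 fires, +5 burnt)
Step 6: cell (0,5)='T' (+5 fires, +4 burnt)
Step 7: cell (0,5)='T' (+4 fires, +5 burnt)
Step 8: cell (0,5)='T' (+2 fires, +4 burnt)
Step 9: cell (0,5)='F' (+1 fires, +2 burnt)
  -> target ignites at step 9
Step 10: cell (0,5)='.' (+0 fires, +1 burnt)
  fire out at step 10

9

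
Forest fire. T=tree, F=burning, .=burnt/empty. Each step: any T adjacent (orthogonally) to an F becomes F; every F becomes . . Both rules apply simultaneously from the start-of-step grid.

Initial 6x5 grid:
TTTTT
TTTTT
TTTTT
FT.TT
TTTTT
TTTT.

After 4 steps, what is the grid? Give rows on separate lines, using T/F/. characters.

Step 1: 3 trees catch fire, 1 burn out
  TTTTT
  TTTTT
  FTTTT
  .F.TT
  FTTTT
  TTTT.
Step 2: 4 trees catch fire, 3 burn out
  TTTTT
  FTTTT
  .FTTT
  ...TT
  .FTTT
  FTTT.
Step 3: 5 trees catch fire, 4 burn out
  FTTTT
  .FTTT
  ..FTT
  ...TT
  ..FTT
  .FTT.
Step 4: 5 trees catch fire, 5 burn out
  .FTTT
  ..FTT
  ...FT
  ...TT
  ...FT
  ..FT.

.FTTT
..FTT
...FT
...TT
...FT
..FT.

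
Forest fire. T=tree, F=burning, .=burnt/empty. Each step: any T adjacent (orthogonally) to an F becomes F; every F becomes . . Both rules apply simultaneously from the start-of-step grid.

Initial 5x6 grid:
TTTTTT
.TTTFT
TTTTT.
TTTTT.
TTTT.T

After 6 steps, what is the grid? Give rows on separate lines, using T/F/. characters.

Step 1: 4 trees catch fire, 1 burn out
  TTTTFT
  .TTF.F
  TTTTF.
  TTTTT.
  TTTT.T
Step 2: 5 trees catch fire, 4 burn out
  TTTF.F
  .TF...
  TTTF..
  TTTTF.
  TTTT.T
Step 3: 4 trees catch fire, 5 burn out
  TTF...
  .F....
  TTF...
  TTTF..
  TTTT.T
Step 4: 4 trees catch fire, 4 burn out
  TF....
  ......
  TF....
  TTF...
  TTTF.T
Step 5: 4 trees catch fire, 4 burn out
  F.....
  ......
  F.....
  TF....
  TTF..T
Step 6: 2 trees catch fire, 4 burn out
  ......
  ......
  ......
  F.....
  TF...T

......
......
......
F.....
TF...T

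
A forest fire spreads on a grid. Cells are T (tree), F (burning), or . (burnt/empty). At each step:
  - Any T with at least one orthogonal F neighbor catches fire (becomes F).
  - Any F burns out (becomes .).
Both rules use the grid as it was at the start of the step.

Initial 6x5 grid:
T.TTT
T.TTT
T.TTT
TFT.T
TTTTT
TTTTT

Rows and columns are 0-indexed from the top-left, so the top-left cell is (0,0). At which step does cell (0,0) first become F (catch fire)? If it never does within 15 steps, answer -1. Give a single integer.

Step 1: cell (0,0)='T' (+3 fires, +1 burnt)
Step 2: cell (0,0)='T' (+5 fires, +3 burnt)
Step 3: cell (0,0)='T' (+6 fires, +5 burnt)
Step 4: cell (0,0)='F' (+6 fires, +6 burnt)
  -> target ignites at step 4
Step 5: cell (0,0)='.' (+4 fires, +6 burnt)
Step 6: cell (0,0)='.' (+1 fires, +4 burnt)
Step 7: cell (0,0)='.' (+0 fires, +1 burnt)
  fire out at step 7

4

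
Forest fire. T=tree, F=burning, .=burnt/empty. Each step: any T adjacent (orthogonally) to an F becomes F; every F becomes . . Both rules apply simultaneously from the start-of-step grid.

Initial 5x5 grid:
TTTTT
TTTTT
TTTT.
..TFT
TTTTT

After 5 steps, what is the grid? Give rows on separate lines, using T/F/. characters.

Step 1: 4 trees catch fire, 1 burn out
  TTTTT
  TTTTT
  TTTF.
  ..F.F
  TTTFT
Step 2: 4 trees catch fire, 4 burn out
  TTTTT
  TTTFT
  TTF..
  .....
  TTF.F
Step 3: 5 trees catch fire, 4 burn out
  TTTFT
  TTF.F
  TF...
  .....
  TF...
Step 4: 5 trees catch fire, 5 burn out
  TTF.F
  TF...
  F....
  .....
  F....
Step 5: 2 trees catch fire, 5 burn out
  TF...
  F....
  .....
  .....
  .....

TF...
F....
.....
.....
.....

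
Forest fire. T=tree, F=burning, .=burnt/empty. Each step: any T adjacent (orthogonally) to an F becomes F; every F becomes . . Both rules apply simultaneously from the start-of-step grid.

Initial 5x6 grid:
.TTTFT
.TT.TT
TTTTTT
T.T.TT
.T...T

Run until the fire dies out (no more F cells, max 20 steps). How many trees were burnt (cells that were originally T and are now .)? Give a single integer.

Answer: 19

Derivation:
Step 1: +3 fires, +1 burnt (F count now 3)
Step 2: +3 fires, +3 burnt (F count now 3)
Step 3: +5 fires, +3 burnt (F count now 5)
Step 4: +3 fires, +5 burnt (F count now 3)
Step 5: +3 fires, +3 burnt (F count now 3)
Step 6: +1 fires, +3 burnt (F count now 1)
Step 7: +1 fires, +1 burnt (F count now 1)
Step 8: +0 fires, +1 burnt (F count now 0)
Fire out after step 8
Initially T: 20, now '.': 29
Total burnt (originally-T cells now '.'): 19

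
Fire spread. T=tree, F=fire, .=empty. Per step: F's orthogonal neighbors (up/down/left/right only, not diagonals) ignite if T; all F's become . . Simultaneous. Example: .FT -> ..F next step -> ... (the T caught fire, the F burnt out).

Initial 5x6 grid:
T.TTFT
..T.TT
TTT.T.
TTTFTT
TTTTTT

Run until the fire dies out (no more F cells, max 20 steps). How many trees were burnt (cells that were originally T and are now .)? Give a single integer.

Step 1: +6 fires, +2 burnt (F count now 6)
Step 2: +8 fires, +6 burnt (F count now 8)
Step 3: +5 fires, +8 burnt (F count now 5)
Step 4: +2 fires, +5 burnt (F count now 2)
Step 5: +0 fires, +2 burnt (F count now 0)
Fire out after step 5
Initially T: 22, now '.': 29
Total burnt (originally-T cells now '.'): 21

Answer: 21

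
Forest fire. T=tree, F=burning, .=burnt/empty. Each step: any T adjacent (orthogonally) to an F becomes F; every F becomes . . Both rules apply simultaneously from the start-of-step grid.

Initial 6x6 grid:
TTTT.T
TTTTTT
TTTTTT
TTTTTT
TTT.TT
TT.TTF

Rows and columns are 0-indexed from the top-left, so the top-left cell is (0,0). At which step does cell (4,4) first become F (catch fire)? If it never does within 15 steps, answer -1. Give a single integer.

Step 1: cell (4,4)='T' (+2 fires, +1 burnt)
Step 2: cell (4,4)='F' (+3 fires, +2 burnt)
  -> target ignites at step 2
Step 3: cell (4,4)='.' (+2 fires, +3 burnt)
Step 4: cell (4,4)='.' (+3 fires, +2 burnt)
Step 5: cell (4,4)='.' (+4 fires, +3 burnt)
Step 6: cell (4,4)='.' (+4 fires, +4 burnt)
Step 7: cell (4,4)='.' (+5 fires, +4 burnt)
Step 8: cell (4,4)='.' (+5 fires, +5 burnt)
Step 9: cell (4,4)='.' (+3 fires, +5 burnt)
Step 10: cell (4,4)='.' (+1 fires, +3 burnt)
Step 11: cell (4,4)='.' (+0 fires, +1 burnt)
  fire out at step 11

2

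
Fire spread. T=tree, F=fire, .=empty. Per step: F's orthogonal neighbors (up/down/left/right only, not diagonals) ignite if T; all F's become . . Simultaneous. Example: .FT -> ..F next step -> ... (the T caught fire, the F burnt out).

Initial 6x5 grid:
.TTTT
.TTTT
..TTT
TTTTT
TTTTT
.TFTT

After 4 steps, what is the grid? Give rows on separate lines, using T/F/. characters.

Step 1: 3 trees catch fire, 1 burn out
  .TTTT
  .TTTT
  ..TTT
  TTTTT
  TTFTT
  .F.FT
Step 2: 4 trees catch fire, 3 burn out
  .TTTT
  .TTTT
  ..TTT
  TTFTT
  TF.FT
  ....F
Step 3: 5 trees catch fire, 4 burn out
  .TTTT
  .TTTT
  ..FTT
  TF.FT
  F...F
  .....
Step 4: 4 trees catch fire, 5 burn out
  .TTTT
  .TFTT
  ...FT
  F...F
  .....
  .....

.TTTT
.TFTT
...FT
F...F
.....
.....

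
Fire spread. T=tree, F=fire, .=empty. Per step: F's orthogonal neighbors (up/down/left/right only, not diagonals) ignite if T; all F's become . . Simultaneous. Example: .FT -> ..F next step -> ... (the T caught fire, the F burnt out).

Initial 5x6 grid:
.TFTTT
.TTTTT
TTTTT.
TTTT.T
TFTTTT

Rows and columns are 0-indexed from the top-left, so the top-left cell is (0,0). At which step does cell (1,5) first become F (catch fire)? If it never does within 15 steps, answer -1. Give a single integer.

Step 1: cell (1,5)='T' (+6 fires, +2 burnt)
Step 2: cell (1,5)='T' (+8 fires, +6 burnt)
Step 3: cell (1,5)='T' (+6 fires, +8 burnt)
Step 4: cell (1,5)='F' (+3 fires, +6 burnt)
  -> target ignites at step 4
Step 5: cell (1,5)='.' (+1 fires, +3 burnt)
Step 6: cell (1,5)='.' (+0 fires, +1 burnt)
  fire out at step 6

4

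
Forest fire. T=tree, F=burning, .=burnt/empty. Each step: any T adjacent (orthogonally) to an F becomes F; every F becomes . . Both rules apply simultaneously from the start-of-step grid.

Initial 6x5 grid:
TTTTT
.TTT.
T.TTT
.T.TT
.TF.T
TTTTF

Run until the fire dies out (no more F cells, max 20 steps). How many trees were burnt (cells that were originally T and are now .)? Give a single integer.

Step 1: +4 fires, +2 burnt (F count now 4)
Step 2: +3 fires, +4 burnt (F count now 3)
Step 3: +3 fires, +3 burnt (F count now 3)
Step 4: +1 fires, +3 burnt (F count now 1)
Step 5: +2 fires, +1 burnt (F count now 2)
Step 6: +2 fires, +2 burnt (F count now 2)
Step 7: +3 fires, +2 burnt (F count now 3)
Step 8: +1 fires, +3 burnt (F count now 1)
Step 9: +1 fires, +1 burnt (F count now 1)
Step 10: +0 fires, +1 burnt (F count now 0)
Fire out after step 10
Initially T: 21, now '.': 29
Total burnt (originally-T cells now '.'): 20

Answer: 20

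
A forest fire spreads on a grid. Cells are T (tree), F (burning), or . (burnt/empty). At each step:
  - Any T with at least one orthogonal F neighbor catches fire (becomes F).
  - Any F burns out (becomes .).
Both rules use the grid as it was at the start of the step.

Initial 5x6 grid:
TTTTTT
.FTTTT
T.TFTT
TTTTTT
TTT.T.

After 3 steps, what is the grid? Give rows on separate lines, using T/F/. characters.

Step 1: 6 trees catch fire, 2 burn out
  TFTTTT
  ..FFTT
  T.F.FT
  TTTFTT
  TTT.T.
Step 2: 7 trees catch fire, 6 burn out
  F.FFTT
  ....FT
  T....F
  TTF.FT
  TTT.T.
Step 3: 6 trees catch fire, 7 burn out
  ....FT
  .....F
  T.....
  TF...F
  TTF.F.

....FT
.....F
T.....
TF...F
TTF.F.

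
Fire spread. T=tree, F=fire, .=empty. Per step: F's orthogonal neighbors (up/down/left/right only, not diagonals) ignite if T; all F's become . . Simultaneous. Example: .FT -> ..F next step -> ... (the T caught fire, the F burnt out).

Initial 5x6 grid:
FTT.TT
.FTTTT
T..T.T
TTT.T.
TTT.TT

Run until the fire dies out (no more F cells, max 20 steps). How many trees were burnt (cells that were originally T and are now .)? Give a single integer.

Answer: 10

Derivation:
Step 1: +2 fires, +2 burnt (F count now 2)
Step 2: +2 fires, +2 burnt (F count now 2)
Step 3: +2 fires, +2 burnt (F count now 2)
Step 4: +2 fires, +2 burnt (F count now 2)
Step 5: +2 fires, +2 burnt (F count now 2)
Step 6: +0 fires, +2 burnt (F count now 0)
Fire out after step 6
Initially T: 20, now '.': 20
Total burnt (originally-T cells now '.'): 10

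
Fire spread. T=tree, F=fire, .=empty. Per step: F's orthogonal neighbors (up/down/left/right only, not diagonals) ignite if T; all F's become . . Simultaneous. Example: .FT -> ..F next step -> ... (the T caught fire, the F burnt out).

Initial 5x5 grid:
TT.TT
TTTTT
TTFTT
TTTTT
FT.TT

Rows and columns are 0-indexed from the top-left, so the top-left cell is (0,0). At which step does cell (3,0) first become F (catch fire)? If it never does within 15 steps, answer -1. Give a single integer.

Step 1: cell (3,0)='F' (+6 fires, +2 burnt)
  -> target ignites at step 1
Step 2: cell (3,0)='.' (+6 fires, +6 burnt)
Step 3: cell (3,0)='.' (+6 fires, +6 burnt)
Step 4: cell (3,0)='.' (+3 fires, +6 burnt)
Step 5: cell (3,0)='.' (+0 fires, +3 burnt)
  fire out at step 5

1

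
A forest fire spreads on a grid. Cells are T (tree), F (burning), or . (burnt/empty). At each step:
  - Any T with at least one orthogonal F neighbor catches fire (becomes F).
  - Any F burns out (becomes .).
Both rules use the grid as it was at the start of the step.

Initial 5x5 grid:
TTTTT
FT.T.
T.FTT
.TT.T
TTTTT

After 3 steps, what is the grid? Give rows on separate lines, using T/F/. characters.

Step 1: 5 trees catch fire, 2 burn out
  FTTTT
  .F.T.
  F..FT
  .TF.T
  TTTTT
Step 2: 5 trees catch fire, 5 burn out
  .FTTT
  ...F.
  ....F
  .F..T
  TTFTT
Step 3: 5 trees catch fire, 5 burn out
  ..FFT
  .....
  .....
  ....F
  TF.FT

..FFT
.....
.....
....F
TF.FT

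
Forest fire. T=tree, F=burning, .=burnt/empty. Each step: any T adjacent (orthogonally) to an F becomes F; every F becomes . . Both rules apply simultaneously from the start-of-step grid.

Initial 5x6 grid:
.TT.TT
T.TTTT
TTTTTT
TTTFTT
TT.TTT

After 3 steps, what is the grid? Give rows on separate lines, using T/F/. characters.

Step 1: 4 trees catch fire, 1 burn out
  .TT.TT
  T.TTTT
  TTTFTT
  TTF.FT
  TT.FTT
Step 2: 6 trees catch fire, 4 burn out
  .TT.TT
  T.TFTT
  TTF.FT
  TF...F
  TT..FT
Step 3: 7 trees catch fire, 6 burn out
  .TT.TT
  T.F.FT
  TF...F
  F.....
  TF...F

.TT.TT
T.F.FT
TF...F
F.....
TF...F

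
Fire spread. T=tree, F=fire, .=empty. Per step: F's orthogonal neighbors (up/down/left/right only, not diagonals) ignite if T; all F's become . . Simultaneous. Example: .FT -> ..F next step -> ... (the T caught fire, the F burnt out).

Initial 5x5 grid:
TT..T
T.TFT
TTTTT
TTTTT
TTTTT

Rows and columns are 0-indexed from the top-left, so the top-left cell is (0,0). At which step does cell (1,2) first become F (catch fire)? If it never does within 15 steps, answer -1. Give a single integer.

Step 1: cell (1,2)='F' (+3 fires, +1 burnt)
  -> target ignites at step 1
Step 2: cell (1,2)='.' (+4 fires, +3 burnt)
Step 3: cell (1,2)='.' (+4 fires, +4 burnt)
Step 4: cell (1,2)='.' (+4 fires, +4 burnt)
Step 5: cell (1,2)='.' (+3 fires, +4 burnt)
Step 6: cell (1,2)='.' (+2 fires, +3 burnt)
Step 7: cell (1,2)='.' (+1 fires, +2 burnt)
Step 8: cell (1,2)='.' (+0 fires, +1 burnt)
  fire out at step 8

1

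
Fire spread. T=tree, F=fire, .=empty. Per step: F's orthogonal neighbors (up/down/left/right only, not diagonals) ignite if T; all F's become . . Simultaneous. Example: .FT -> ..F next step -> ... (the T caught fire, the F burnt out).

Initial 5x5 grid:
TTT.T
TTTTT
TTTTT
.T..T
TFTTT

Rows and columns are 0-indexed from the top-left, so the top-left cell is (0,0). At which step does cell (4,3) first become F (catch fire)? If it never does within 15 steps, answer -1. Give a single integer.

Step 1: cell (4,3)='T' (+3 fires, +1 burnt)
Step 2: cell (4,3)='F' (+2 fires, +3 burnt)
  -> target ignites at step 2
Step 3: cell (4,3)='.' (+4 fires, +2 burnt)
Step 4: cell (4,3)='.' (+5 fires, +4 burnt)
Step 5: cell (4,3)='.' (+4 fires, +5 burnt)
Step 6: cell (4,3)='.' (+1 fires, +4 burnt)
Step 7: cell (4,3)='.' (+1 fires, +1 burnt)
Step 8: cell (4,3)='.' (+0 fires, +1 burnt)
  fire out at step 8

2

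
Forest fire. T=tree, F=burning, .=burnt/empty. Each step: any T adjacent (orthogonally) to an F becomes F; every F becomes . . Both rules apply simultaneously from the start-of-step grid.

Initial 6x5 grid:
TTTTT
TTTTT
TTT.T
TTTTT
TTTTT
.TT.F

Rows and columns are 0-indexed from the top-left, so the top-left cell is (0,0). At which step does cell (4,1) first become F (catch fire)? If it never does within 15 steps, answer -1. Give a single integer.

Step 1: cell (4,1)='T' (+1 fires, +1 burnt)
Step 2: cell (4,1)='T' (+2 fires, +1 burnt)
Step 3: cell (4,1)='T' (+3 fires, +2 burnt)
Step 4: cell (4,1)='F' (+4 fires, +3 burnt)
  -> target ignites at step 4
Step 5: cell (4,1)='.' (+6 fires, +4 burnt)
Step 6: cell (4,1)='.' (+4 fires, +6 burnt)
Step 7: cell (4,1)='.' (+3 fires, +4 burnt)
Step 8: cell (4,1)='.' (+2 fires, +3 burnt)
Step 9: cell (4,1)='.' (+1 fires, +2 burnt)
Step 10: cell (4,1)='.' (+0 fires, +1 burnt)
  fire out at step 10

4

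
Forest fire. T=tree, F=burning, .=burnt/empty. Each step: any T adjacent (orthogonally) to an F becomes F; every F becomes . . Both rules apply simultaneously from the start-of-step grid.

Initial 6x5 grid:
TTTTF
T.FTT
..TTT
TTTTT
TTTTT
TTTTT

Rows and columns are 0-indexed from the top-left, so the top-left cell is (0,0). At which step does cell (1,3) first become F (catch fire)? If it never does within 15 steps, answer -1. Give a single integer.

Step 1: cell (1,3)='F' (+5 fires, +2 burnt)
  -> target ignites at step 1
Step 2: cell (1,3)='.' (+4 fires, +5 burnt)
Step 3: cell (1,3)='.' (+5 fires, +4 burnt)
Step 4: cell (1,3)='.' (+6 fires, +5 burnt)
Step 5: cell (1,3)='.' (+4 fires, +6 burnt)
Step 6: cell (1,3)='.' (+1 fires, +4 burnt)
Step 7: cell (1,3)='.' (+0 fires, +1 burnt)
  fire out at step 7

1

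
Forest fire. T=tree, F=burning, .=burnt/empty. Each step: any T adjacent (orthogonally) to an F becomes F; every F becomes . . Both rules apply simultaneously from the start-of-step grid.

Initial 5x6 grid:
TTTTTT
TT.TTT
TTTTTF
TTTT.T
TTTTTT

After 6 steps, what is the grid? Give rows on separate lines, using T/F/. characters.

Step 1: 3 trees catch fire, 1 burn out
  TTTTTT
  TT.TTF
  TTTTF.
  TTTT.F
  TTTTTT
Step 2: 4 trees catch fire, 3 burn out
  TTTTTF
  TT.TF.
  TTTF..
  TTTT..
  TTTTTF
Step 3: 5 trees catch fire, 4 burn out
  TTTTF.
  TT.F..
  TTF...
  TTTF..
  TTTTF.
Step 4: 4 trees catch fire, 5 burn out
  TTTF..
  TT....
  TF....
  TTF...
  TTTF..
Step 5: 5 trees catch fire, 4 burn out
  TTF...
  TF....
  F.....
  TF....
  TTF...
Step 6: 4 trees catch fire, 5 burn out
  TF....
  F.....
  ......
  F.....
  TF....

TF....
F.....
......
F.....
TF....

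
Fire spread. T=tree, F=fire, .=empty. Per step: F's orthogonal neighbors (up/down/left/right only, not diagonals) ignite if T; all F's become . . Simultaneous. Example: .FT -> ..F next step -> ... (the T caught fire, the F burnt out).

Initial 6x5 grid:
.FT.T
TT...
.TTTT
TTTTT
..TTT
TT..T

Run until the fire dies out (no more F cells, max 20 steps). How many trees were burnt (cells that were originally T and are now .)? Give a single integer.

Step 1: +2 fires, +1 burnt (F count now 2)
Step 2: +2 fires, +2 burnt (F count now 2)
Step 3: +2 fires, +2 burnt (F count now 2)
Step 4: +3 fires, +2 burnt (F count now 3)
Step 5: +3 fires, +3 burnt (F count now 3)
Step 6: +2 fires, +3 burnt (F count now 2)
Step 7: +1 fires, +2 burnt (F count now 1)
Step 8: +1 fires, +1 burnt (F count now 1)
Step 9: +0 fires, +1 burnt (F count now 0)
Fire out after step 9
Initially T: 19, now '.': 27
Total burnt (originally-T cells now '.'): 16

Answer: 16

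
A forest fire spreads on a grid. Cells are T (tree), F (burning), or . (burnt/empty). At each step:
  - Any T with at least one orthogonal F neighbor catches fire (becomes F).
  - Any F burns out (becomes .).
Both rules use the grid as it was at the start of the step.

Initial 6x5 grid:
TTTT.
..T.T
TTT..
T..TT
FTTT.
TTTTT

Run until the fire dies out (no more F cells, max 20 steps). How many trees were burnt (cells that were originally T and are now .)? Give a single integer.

Answer: 19

Derivation:
Step 1: +3 fires, +1 burnt (F count now 3)
Step 2: +3 fires, +3 burnt (F count now 3)
Step 3: +3 fires, +3 burnt (F count now 3)
Step 4: +3 fires, +3 burnt (F count now 3)
Step 5: +3 fires, +3 burnt (F count now 3)
Step 6: +1 fires, +3 burnt (F count now 1)
Step 7: +2 fires, +1 burnt (F count now 2)
Step 8: +1 fires, +2 burnt (F count now 1)
Step 9: +0 fires, +1 burnt (F count now 0)
Fire out after step 9
Initially T: 20, now '.': 29
Total burnt (originally-T cells now '.'): 19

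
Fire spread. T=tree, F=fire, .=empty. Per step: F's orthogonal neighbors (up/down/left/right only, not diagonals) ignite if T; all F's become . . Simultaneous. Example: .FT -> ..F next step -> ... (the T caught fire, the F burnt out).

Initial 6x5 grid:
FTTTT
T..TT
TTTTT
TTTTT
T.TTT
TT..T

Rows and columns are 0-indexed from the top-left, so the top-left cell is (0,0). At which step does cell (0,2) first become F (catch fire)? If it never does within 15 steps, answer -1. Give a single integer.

Step 1: cell (0,2)='T' (+2 fires, +1 burnt)
Step 2: cell (0,2)='F' (+2 fires, +2 burnt)
  -> target ignites at step 2
Step 3: cell (0,2)='.' (+3 fires, +2 burnt)
Step 4: cell (0,2)='.' (+5 fires, +3 burnt)
Step 5: cell (0,2)='.' (+4 fires, +5 burnt)
Step 6: cell (0,2)='.' (+4 fires, +4 burnt)
Step 7: cell (0,2)='.' (+2 fires, +4 burnt)
Step 8: cell (0,2)='.' (+1 fires, +2 burnt)
Step 9: cell (0,2)='.' (+1 fires, +1 burnt)
Step 10: cell (0,2)='.' (+0 fires, +1 burnt)
  fire out at step 10

2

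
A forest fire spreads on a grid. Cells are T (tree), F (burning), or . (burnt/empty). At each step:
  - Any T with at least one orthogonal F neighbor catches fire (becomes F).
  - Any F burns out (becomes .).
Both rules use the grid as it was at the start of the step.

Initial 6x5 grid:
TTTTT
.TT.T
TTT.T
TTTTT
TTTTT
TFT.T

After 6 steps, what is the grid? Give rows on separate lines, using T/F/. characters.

Step 1: 3 trees catch fire, 1 burn out
  TTTTT
  .TT.T
  TTT.T
  TTTTT
  TFTTT
  F.F.T
Step 2: 3 trees catch fire, 3 burn out
  TTTTT
  .TT.T
  TTT.T
  TFTTT
  F.FTT
  ....T
Step 3: 4 trees catch fire, 3 burn out
  TTTTT
  .TT.T
  TFT.T
  F.FTT
  ...FT
  ....T
Step 4: 5 trees catch fire, 4 burn out
  TTTTT
  .FT.T
  F.F.T
  ...FT
  ....F
  ....T
Step 5: 4 trees catch fire, 5 burn out
  TFTTT
  ..F.T
  ....T
  ....F
  .....
  ....F
Step 6: 3 trees catch fire, 4 burn out
  F.FTT
  ....T
  ....F
  .....
  .....
  .....

F.FTT
....T
....F
.....
.....
.....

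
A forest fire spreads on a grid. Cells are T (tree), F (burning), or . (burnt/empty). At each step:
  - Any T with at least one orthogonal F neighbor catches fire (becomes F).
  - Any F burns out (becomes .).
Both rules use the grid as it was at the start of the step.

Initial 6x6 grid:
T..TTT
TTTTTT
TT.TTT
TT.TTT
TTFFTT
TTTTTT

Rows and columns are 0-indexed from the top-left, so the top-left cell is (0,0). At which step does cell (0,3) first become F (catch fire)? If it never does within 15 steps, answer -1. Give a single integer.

Step 1: cell (0,3)='T' (+5 fires, +2 burnt)
Step 2: cell (0,3)='T' (+7 fires, +5 burnt)
Step 3: cell (0,3)='T' (+7 fires, +7 burnt)
Step 4: cell (0,3)='F' (+6 fires, +7 burnt)
  -> target ignites at step 4
Step 5: cell (0,3)='.' (+3 fires, +6 burnt)
Step 6: cell (0,3)='.' (+2 fires, +3 burnt)
Step 7: cell (0,3)='.' (+0 fires, +2 burnt)
  fire out at step 7

4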